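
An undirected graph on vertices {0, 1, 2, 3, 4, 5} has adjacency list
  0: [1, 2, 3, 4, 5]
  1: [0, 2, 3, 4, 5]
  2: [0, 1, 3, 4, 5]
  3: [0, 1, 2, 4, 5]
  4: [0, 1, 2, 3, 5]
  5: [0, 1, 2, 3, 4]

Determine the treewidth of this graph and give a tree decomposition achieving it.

With just one bag of size 6, the width is 6 − 1 = 5, so tw(G) ≤ 5. Conversely, {0, 1, 2, 3, 4, 5} is a clique of size 6, and the vertices of any clique must share a bag in every tree decomposition; so some bag has ≥ 6 vertices and tw(G) ≥ 5. Hence tw(G) = 5 exactly.

Treewidth 5.
One such decomposition:
Bags: B1 = {0, 1, 2, 3, 4, 5}
Tree: (single bag)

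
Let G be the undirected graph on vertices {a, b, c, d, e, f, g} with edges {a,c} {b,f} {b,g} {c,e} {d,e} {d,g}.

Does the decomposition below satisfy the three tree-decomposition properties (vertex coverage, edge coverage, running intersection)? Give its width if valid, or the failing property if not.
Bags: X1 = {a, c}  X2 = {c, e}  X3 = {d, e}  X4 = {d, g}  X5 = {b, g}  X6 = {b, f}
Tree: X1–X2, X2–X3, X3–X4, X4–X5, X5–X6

Yes; width 1.

Vertex coverage: the bags together contain {a, b, c, d, e, f, g}, the full vertex set. Edge coverage: each edge of G has both endpoints in at least one bag. Running intersection: for every vertex, the bags containing it form a connected subtree. All three properties hold, so this is a valid tree decomposition of width max|bag| − 1 = 1, and hence tw(G) ≤ 1.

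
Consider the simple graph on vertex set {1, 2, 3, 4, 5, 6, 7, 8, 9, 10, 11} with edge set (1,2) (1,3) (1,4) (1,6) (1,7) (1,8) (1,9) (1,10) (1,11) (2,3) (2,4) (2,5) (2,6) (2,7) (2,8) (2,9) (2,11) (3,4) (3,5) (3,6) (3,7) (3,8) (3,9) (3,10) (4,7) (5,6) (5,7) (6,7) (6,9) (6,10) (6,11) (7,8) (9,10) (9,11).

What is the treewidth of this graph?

4

A width-4 tree decomposition is:
Bags: B1 = {2, 3, 5, 6, 7}  B2 = {1, 2, 3, 6, 7}  B3 = {1, 2, 3, 4, 7}  B4 = {1, 2, 3, 6, 9}  B5 = {1, 3, 6, 9, 10}  B6 = {1, 2, 6, 9, 11}  B7 = {1, 2, 3, 7, 8}
Tree: B1–B2, B2–B3, B2–B4, B4–B5, B4–B6, B2–B7
Each bag holds 5 vertices, so the decomposition has width 4, which upper-bounds the treewidth. For the lower bound, the 5 vertices {1, 2, 6, 9, 11} are pairwise adjacent, and any tree decomposition puts a clique entirely inside one bag — forcing width ≥ 4. The upper and lower bounds meet at 4, so that is the treewidth.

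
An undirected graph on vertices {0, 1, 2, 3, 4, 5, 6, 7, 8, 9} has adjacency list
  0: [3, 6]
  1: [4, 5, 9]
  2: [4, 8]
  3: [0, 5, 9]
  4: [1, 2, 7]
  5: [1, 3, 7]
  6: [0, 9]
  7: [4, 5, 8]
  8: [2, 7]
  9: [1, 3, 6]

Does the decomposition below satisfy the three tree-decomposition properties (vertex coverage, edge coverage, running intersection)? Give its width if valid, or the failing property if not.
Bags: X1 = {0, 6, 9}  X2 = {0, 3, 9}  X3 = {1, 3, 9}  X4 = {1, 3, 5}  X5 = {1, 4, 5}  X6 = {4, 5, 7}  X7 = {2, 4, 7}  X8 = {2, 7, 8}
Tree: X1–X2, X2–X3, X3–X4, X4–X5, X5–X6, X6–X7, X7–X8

Yes; width 2.

Vertex coverage: the bags together contain {0, 1, 2, 3, 4, 5, 6, 7, 8, 9}, the full vertex set. Edge coverage: each edge of G has both endpoints in at least one bag. Running intersection: for every vertex, the bags containing it form a connected subtree. All three properties hold, so this is a valid tree decomposition of width max|bag| − 1 = 2, and hence tw(G) ≤ 2.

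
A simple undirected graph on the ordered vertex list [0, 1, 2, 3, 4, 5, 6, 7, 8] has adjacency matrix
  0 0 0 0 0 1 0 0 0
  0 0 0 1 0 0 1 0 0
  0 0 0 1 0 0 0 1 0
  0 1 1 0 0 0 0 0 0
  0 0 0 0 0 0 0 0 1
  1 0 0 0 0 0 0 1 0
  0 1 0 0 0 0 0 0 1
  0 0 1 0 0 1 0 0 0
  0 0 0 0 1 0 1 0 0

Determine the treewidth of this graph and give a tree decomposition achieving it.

Treewidth 1.
Bags: B1 = {0, 5}  B2 = {5, 7}  B3 = {2, 7}  B4 = {2, 3}  B5 = {1, 3}  B6 = {1, 6}  B7 = {6, 8}  B8 = {4, 8}
Tree: B1–B2, B2–B3, B3–B4, B4–B5, B5–B6, B6–B7, B7–B8

Each bag holds 2 vertices, so the decomposition has width 1, which upper-bounds the treewidth. G has an edge, so its treewidth is at least 1. Combining the bounds, tw(G) = 1.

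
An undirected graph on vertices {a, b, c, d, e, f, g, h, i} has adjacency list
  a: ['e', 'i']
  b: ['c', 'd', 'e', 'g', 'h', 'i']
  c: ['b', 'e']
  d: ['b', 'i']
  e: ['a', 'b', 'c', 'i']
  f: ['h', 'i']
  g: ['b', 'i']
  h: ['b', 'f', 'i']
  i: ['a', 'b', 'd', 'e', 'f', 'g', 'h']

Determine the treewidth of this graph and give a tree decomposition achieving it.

Treewidth 2.
One optimal decomposition is:
Bags: B1 = {b, e, i}  B2 = {a, e, i}  B3 = {b, g, i}  B4 = {b, c, e}  B5 = {b, h, i}  B6 = {b, d, i}  B7 = {f, h, i}
Tree: B1–B2, B1–B3, B1–B4, B1–B5, B1–B6, B5–B7

The largest bag has 3 vertices, giving width 2; this decomposition certifies tw(G) ≤ 2. Conversely, {b, c, e} is a clique of size 3, and the vertices of any clique must share a bag in every tree decomposition; so some bag has ≥ 3 vertices and tw(G) ≥ 2. Therefore the treewidth is 2.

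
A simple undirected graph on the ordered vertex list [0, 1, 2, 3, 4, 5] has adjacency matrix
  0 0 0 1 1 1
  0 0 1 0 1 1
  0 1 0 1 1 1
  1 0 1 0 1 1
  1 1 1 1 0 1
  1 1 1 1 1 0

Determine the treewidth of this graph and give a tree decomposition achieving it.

Each bag holds 4 vertices, so the decomposition has width 3, which upper-bounds the treewidth. Conversely, {0, 3, 4, 5} is a clique of size 4, and the vertices of any clique must share a bag in every tree decomposition; so some bag has ≥ 4 vertices and tw(G) ≥ 3. Hence tw(G) = 3 exactly.

Treewidth 3.
One optimal decomposition is:
Bags: B1 = {2, 3, 4, 5}  B2 = {1, 2, 4, 5}  B3 = {0, 3, 4, 5}
Tree: B1–B2, B1–B3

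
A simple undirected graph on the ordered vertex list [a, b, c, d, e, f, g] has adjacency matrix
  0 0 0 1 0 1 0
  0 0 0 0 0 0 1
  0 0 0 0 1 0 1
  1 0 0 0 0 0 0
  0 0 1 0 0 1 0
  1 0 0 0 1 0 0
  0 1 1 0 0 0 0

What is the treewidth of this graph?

A width-1 tree decomposition is:
Bags: B1 = {a, d}  B2 = {a, f}  B3 = {e, f}  B4 = {c, e}  B5 = {c, g}  B6 = {b, g}
Tree: B1–B2, B2–B3, B3–B4, B4–B5, B5–B6
The largest bag has 2 vertices, giving width 1; this decomposition certifies tw(G) ≤ 1. G has an edge, so its treewidth is at least 1. Combining the bounds, tw(G) = 1.

1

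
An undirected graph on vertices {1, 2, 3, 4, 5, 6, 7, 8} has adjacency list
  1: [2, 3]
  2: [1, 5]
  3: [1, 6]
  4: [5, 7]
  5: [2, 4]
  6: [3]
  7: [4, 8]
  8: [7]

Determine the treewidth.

1

A width-1 tree decomposition is:
Bags: B1 = {3, 6}  B2 = {1, 3}  B3 = {1, 2}  B4 = {2, 5}  B5 = {4, 5}  B6 = {4, 7}  B7 = {7, 8}
Tree: B1–B2, B2–B3, B3–B4, B4–B5, B5–B6, B6–B7
The largest bag has 2 vertices, giving width 1; this decomposition certifies tw(G) ≤ 1. Any graph with an edge has treewidth ≥ 1, and G has the edge 6–3. Combining the bounds, tw(G) = 1.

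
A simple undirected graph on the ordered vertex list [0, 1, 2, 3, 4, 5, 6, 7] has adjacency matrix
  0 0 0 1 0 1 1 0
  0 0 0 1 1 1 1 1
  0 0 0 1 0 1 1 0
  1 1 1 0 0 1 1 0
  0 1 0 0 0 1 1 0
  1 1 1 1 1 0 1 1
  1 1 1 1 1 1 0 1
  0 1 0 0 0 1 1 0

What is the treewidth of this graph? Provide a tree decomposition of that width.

Every bag has size at most 4, so the width is 4 − 1 = 3 and tw(G) ≤ 3. On the other hand G contains the 4-clique {0, 3, 5, 6}. A clique must lie in a single bag of any decomposition, so no decomposition can have width below 3. Hence tw(G) = 3 exactly.

Treewidth 3.
Bags: B1 = {1, 3, 5, 6}  B2 = {0, 3, 5, 6}  B3 = {1, 4, 5, 6}  B4 = {1, 5, 6, 7}  B5 = {2, 3, 5, 6}
Tree: B1–B2, B1–B3, B1–B4, B2–B5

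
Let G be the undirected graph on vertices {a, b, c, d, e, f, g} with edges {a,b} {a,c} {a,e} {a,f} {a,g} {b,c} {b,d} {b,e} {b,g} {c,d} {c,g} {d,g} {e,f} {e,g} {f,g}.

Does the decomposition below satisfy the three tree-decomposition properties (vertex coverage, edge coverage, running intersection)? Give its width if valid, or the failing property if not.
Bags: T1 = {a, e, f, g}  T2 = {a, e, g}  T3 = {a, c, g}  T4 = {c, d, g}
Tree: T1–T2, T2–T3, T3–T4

No — vertex b appears in no bag.

A tree decomposition must satisfy three properties: every vertex lies in some bag; for every edge, both endpoints lie together in some bag; and for every vertex, the bags containing it form a connected subtree. Here vertex b appears in no bag, so the decomposition is invalid.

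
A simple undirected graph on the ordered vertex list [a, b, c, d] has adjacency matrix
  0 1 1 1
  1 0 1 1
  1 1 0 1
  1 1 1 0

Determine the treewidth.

3

A width-3 tree decomposition is:
Bags: B1 = {a, b, c, d}
Tree: (single bag)
A single bag containing all 4 vertices is trivially a valid decomposition of width 3. Conversely, {a, b, c, d} is a clique of size 4, and the vertices of any clique must share a bag in every tree decomposition; so some bag has ≥ 4 vertices and tw(G) ≥ 3. Therefore the treewidth is 3.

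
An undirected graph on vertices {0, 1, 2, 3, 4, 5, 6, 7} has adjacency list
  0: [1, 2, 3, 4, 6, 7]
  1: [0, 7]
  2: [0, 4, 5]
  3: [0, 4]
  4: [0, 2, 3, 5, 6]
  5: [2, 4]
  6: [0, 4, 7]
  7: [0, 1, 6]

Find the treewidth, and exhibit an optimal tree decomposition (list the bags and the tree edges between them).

Every bag has size at most 3, so the width is 3 − 1 = 2 and tw(G) ≤ 2. For the lower bound, the 3 vertices {0, 1, 7} are pairwise adjacent, and any tree decomposition puts a clique entirely inside one bag — forcing width ≥ 2. Hence tw(G) = 2 exactly.

Treewidth 2.
One optimal decomposition is:
Bags: B1 = {0, 6, 7}  B2 = {0, 4, 6}  B3 = {0, 1, 7}  B4 = {0, 2, 4}  B5 = {0, 3, 4}  B6 = {2, 4, 5}
Tree: B1–B2, B1–B3, B2–B4, B2–B5, B4–B6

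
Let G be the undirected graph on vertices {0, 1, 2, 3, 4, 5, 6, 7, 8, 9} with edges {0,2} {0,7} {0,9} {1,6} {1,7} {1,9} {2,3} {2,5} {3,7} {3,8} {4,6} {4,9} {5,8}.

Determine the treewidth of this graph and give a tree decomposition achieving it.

Treewidth 2.
One such decomposition:
Bags: B1 = {1, 4, 6}  B2 = {1, 4, 9}  B3 = {1, 7, 9}  B4 = {0, 7, 9}  B5 = {0, 3, 7}  B6 = {0, 2, 3}  B7 = {2, 3, 8}  B8 = {2, 5, 8}
Tree: B1–B2, B2–B3, B3–B4, B4–B5, B5–B6, B6–B7, B7–B8

The largest bag has 3 vertices, giving width 2; this decomposition certifies tw(G) ≤ 2. For the lower bound, G contains the cycle 6–4–9–1–6, so G is not a forest; only forests have treewidth ≤ 1, hence tw(G) ≥ 2. Therefore the treewidth is 2.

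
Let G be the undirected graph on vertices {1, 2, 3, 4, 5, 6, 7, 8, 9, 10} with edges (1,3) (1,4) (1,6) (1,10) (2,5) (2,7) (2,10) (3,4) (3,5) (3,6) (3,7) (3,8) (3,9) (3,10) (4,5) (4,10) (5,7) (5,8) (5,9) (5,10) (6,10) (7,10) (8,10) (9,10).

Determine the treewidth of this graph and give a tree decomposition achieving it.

Every bag has size at most 4, so the width is 4 − 1 = 3 and tw(G) ≤ 3. On the other hand G contains the 4-clique {2, 5, 7, 10}. A clique must lie in a single bag of any decomposition, so no decomposition can have width below 3. Therefore the treewidth is 3.

Treewidth 3.
One optimal decomposition is:
Bags: B1 = {3, 4, 5, 10}  B2 = {3, 5, 7, 10}  B3 = {1, 3, 4, 10}  B4 = {3, 5, 8, 10}  B5 = {3, 5, 9, 10}  B6 = {2, 5, 7, 10}  B7 = {1, 3, 6, 10}
Tree: B1–B2, B1–B3, B2–B4, B2–B5, B2–B6, B3–B7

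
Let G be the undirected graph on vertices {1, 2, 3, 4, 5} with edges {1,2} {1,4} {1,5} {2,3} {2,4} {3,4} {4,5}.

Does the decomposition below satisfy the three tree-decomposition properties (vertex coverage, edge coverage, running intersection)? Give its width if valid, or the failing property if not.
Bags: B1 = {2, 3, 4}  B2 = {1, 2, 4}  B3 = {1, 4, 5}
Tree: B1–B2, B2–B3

Yes; width 2.

Every vertex of G appears in some bag (union = {1, 2, 3, 4, 5}); every edge is covered by a bag; and for each vertex v the set of bags containing v is connected in the bag tree. The decomposition is therefore valid. The largest bag has 3 vertices, so the width is 2.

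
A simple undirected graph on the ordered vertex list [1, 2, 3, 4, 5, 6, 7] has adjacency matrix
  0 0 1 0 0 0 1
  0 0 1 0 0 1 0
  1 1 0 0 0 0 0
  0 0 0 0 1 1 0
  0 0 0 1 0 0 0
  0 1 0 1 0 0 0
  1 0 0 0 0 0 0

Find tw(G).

A width-1 tree decomposition is:
Bags: B1 = {4, 5}  B2 = {4, 6}  B3 = {2, 6}  B4 = {2, 3}  B5 = {1, 3}  B6 = {1, 7}
Tree: B1–B2, B2–B3, B3–B4, B4–B5, B5–B6
Every bag has size at most 2, so the width is 2 − 1 = 1 and tw(G) ≤ 1. G has an edge, so its treewidth is at least 1. Combining the bounds, tw(G) = 1.

1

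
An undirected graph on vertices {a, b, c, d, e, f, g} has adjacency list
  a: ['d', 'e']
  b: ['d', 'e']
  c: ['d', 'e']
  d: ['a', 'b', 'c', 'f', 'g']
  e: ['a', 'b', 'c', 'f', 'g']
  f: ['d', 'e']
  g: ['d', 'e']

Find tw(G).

A width-2 tree decomposition is:
Bags: B1 = {a, d, e}  B2 = {b, d, e}  B3 = {d, e, f}  B4 = {d, e, g}  B5 = {c, d, e}
Tree: B1–B2, B2–B3, B3–B4, B4–B5
Each bag holds 3 vertices, so the decomposition has width 2, which upper-bounds the treewidth. The edges d–a–e–b–d form a cycle, so G is not a tree and its treewidth is at least 2. Combining the bounds, tw(G) = 2.

2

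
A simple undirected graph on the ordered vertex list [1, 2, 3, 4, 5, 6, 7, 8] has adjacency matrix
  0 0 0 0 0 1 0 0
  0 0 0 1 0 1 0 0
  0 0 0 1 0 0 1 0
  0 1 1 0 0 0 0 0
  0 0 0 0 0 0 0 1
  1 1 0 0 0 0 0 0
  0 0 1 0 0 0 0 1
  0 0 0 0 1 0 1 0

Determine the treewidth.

1

A width-1 tree decomposition is:
Bags: B1 = {1, 6}  B2 = {2, 6}  B3 = {2, 4}  B4 = {3, 4}  B5 = {3, 7}  B6 = {7, 8}  B7 = {5, 8}
Tree: B1–B2, B2–B3, B3–B4, B4–B5, B5–B6, B6–B7
The largest bag has 2 vertices, giving width 1; this decomposition certifies tw(G) ≤ 1. G has an edge, so its treewidth is at least 1. Hence tw(G) = 1 exactly.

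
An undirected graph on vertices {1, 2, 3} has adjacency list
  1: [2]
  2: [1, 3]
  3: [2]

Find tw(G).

1

A width-1 tree decomposition is:
Bags: B1 = {1, 2}  B2 = {2, 3}
Tree: B1–B2
Each bag holds 2 vertices, so the decomposition has width 1, which upper-bounds the treewidth. Since G has at least one edge (e.g. 2–1), it is not an edgeless graph, so tw(G) ≥ 1. The upper and lower bounds meet at 1, so that is the treewidth.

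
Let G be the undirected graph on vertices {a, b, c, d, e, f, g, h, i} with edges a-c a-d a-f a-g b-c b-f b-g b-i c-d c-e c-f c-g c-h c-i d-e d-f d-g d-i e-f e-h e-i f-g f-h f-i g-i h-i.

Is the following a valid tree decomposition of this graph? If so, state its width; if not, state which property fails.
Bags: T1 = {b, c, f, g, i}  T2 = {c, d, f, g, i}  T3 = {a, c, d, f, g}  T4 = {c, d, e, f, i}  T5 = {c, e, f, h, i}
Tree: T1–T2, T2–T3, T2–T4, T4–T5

Every vertex of G appears in some bag (union = {a, b, c, d, e, f, g, h, i}); every edge is covered by a bag; and for each vertex v the set of bags containing v is connected in the bag tree. The decomposition is therefore valid. The largest bag has 5 vertices, so the width is 4.

Yes; width 4.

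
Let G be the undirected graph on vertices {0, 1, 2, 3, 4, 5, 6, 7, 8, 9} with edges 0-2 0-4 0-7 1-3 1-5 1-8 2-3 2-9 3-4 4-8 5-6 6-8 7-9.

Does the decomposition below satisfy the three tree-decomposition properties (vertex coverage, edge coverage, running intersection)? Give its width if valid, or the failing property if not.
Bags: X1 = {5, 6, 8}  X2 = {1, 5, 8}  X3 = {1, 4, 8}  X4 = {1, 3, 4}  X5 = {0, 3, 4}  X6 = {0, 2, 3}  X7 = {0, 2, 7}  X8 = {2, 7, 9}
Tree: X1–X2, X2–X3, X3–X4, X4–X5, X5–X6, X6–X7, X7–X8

Yes; width 2.

Every vertex of G appears in some bag (union = {0, 1, 2, 3, 4, 5, 6, 7, 8, 9}); every edge is covered by a bag; and for each vertex v the set of bags containing v is connected in the bag tree. The decomposition is therefore valid. The largest bag has 3 vertices, so the width is 2.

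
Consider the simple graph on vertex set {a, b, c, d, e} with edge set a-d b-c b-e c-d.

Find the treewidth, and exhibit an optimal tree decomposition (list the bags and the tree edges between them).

Every bag has size at most 2, so the width is 2 − 1 = 1 and tw(G) ≤ 1. Any graph with an edge has treewidth ≥ 1, and G has the edge a–d. Hence tw(G) = 1 exactly.

Treewidth 1.
Bags: B1 = {a, d}  B2 = {c, d}  B3 = {b, c}  B4 = {b, e}
Tree: B1–B2, B2–B3, B3–B4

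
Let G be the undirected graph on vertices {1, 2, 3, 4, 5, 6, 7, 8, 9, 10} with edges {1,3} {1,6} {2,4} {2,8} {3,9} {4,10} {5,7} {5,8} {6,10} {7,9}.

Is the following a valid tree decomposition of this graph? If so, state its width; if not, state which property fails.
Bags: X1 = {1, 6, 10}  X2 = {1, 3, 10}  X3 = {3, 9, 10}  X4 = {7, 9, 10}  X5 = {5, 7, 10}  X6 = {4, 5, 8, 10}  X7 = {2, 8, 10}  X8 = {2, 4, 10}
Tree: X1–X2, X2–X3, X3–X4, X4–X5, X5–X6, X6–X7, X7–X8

A tree decomposition must satisfy three properties: every vertex lies in some bag; for every edge, both endpoints lie together in some bag; and for every vertex, the bags containing it form a connected subtree. Here bags containing vertex 4 are not connected in the tree, so the decomposition is invalid.

No — bags containing vertex 4 are not connected in the tree.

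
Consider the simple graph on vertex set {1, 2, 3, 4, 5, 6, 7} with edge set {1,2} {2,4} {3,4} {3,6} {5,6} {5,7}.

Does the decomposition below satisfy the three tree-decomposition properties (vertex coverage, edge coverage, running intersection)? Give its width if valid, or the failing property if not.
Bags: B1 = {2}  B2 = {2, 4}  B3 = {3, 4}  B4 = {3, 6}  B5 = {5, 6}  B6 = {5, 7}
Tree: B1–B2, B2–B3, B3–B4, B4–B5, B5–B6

No — vertex 1 appears in no bag.

A tree decomposition must satisfy three properties: every vertex lies in some bag; for every edge, both endpoints lie together in some bag; and for every vertex, the bags containing it form a connected subtree. Here vertex 1 appears in no bag, so the decomposition is invalid.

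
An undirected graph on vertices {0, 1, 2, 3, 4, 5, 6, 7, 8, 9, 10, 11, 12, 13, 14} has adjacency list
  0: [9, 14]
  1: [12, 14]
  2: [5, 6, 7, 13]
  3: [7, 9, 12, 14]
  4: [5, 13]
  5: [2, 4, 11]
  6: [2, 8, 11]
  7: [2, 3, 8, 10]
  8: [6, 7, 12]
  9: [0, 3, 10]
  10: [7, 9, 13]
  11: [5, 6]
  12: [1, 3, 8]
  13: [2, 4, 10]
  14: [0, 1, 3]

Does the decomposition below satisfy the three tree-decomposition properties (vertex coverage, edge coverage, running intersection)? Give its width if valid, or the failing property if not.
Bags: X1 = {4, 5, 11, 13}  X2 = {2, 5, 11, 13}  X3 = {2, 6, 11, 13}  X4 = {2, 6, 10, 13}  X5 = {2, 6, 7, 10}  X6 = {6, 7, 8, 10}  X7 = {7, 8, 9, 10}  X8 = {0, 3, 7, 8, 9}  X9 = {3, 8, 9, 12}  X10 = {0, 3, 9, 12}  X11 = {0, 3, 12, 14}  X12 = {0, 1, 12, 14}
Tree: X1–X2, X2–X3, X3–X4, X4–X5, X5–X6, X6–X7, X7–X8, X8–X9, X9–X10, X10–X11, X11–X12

A tree decomposition must satisfy three properties: every vertex lies in some bag; for every edge, both endpoints lie together in some bag; and for every vertex, the bags containing it form a connected subtree. Here bags containing vertex 0 are not connected in the tree, so the decomposition is invalid.

No — bags containing vertex 0 are not connected in the tree.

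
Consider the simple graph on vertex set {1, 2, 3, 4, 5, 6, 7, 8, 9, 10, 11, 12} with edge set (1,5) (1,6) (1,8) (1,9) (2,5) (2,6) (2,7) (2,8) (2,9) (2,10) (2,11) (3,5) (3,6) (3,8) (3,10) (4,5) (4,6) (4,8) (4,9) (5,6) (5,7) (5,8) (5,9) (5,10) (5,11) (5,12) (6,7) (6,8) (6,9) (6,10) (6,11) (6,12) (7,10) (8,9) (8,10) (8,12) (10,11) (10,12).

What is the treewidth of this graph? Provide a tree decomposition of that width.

Treewidth 4.
Bags: B1 = {2, 5, 6, 8, 9}  B2 = {2, 5, 6, 8, 10}  B3 = {4, 5, 6, 8, 9}  B4 = {5, 6, 8, 10, 12}  B5 = {2, 5, 6, 10, 11}  B6 = {2, 5, 6, 7, 10}  B7 = {1, 5, 6, 8, 9}  B8 = {3, 5, 6, 8, 10}
Tree: B1–B2, B1–B3, B2–B4, B2–B5, B5–B6, B1–B7, B4–B8

Every bag has size at most 5, so the width is 5 − 1 = 4 and tw(G) ≤ 4. On the other hand G contains the 5-clique {1, 5, 6, 8, 9}. A clique must lie in a single bag of any decomposition, so no decomposition can have width below 4. Hence tw(G) = 4 exactly.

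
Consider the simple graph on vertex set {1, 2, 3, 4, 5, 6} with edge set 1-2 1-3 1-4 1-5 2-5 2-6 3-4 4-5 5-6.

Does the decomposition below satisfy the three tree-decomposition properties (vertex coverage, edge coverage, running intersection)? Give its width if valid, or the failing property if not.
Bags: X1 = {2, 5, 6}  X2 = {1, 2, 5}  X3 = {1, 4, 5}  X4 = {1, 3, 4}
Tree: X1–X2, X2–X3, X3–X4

Yes; width 2.

Checking the three conditions: (i) the bags cover all of {1, 2, 3, 4, 5, 6}; (ii) for each edge, some bag contains both endpoints; (iii) the bags containing any fixed vertex form a subtree. All hold, so the decomposition is valid with width 3 − 1 = 2.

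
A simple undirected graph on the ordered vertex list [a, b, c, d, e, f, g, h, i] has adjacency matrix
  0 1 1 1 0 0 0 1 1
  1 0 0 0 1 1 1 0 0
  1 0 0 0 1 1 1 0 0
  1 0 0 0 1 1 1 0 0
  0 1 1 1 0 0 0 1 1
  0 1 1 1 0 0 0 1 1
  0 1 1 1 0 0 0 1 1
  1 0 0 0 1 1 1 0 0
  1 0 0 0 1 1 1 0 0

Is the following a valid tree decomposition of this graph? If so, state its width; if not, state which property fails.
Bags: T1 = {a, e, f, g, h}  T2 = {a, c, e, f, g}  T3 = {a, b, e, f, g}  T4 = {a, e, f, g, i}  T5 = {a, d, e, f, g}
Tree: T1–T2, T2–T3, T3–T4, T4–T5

Vertex coverage: the bags together contain {a, b, c, d, e, f, g, h, i}, the full vertex set. Edge coverage: each edge of G has both endpoints in at least one bag. Running intersection: for every vertex, the bags containing it form a connected subtree. All three properties hold, so this is a valid tree decomposition of width max|bag| − 1 = 4, and hence tw(G) ≤ 4.

Yes; width 4.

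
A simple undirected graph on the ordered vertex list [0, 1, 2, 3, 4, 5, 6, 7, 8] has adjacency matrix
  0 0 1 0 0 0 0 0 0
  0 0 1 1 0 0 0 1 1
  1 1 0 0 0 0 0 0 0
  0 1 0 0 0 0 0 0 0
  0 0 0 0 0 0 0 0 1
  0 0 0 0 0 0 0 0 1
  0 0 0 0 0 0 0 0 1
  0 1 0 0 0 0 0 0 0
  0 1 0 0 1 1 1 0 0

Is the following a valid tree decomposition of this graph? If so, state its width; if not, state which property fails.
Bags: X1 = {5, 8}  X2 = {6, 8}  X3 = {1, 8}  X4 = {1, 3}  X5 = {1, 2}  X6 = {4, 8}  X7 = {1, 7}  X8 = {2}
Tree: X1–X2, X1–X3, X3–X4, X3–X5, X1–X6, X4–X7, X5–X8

No — vertex 0 appears in no bag.

A tree decomposition must satisfy three properties: every vertex lies in some bag; for every edge, both endpoints lie together in some bag; and for every vertex, the bags containing it form a connected subtree. Here vertex 0 appears in no bag, so the decomposition is invalid.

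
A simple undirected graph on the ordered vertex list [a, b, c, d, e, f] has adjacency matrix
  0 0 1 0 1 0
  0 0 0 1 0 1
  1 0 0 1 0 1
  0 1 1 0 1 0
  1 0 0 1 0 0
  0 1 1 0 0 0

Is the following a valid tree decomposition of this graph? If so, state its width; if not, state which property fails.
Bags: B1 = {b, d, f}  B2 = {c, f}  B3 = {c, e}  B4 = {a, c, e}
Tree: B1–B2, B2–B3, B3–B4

No — edge (d,c) lies in no bag.

A tree decomposition must satisfy three properties: every vertex lies in some bag; for every edge, both endpoints lie together in some bag; and for every vertex, the bags containing it form a connected subtree. Here edge (d,c) lies in no bag, so the decomposition is invalid.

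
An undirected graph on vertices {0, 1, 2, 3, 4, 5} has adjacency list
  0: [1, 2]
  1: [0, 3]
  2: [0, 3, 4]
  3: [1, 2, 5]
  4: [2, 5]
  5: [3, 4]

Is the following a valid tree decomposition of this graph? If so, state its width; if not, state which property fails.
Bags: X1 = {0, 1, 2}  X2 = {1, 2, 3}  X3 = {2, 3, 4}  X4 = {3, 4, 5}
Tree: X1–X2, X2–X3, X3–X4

Yes; width 2.

Every vertex of G appears in some bag (union = {0, 1, 2, 3, 4, 5}); every edge is covered by a bag; and for each vertex v the set of bags containing v is connected in the bag tree. The decomposition is therefore valid. The largest bag has 3 vertices, so the width is 2.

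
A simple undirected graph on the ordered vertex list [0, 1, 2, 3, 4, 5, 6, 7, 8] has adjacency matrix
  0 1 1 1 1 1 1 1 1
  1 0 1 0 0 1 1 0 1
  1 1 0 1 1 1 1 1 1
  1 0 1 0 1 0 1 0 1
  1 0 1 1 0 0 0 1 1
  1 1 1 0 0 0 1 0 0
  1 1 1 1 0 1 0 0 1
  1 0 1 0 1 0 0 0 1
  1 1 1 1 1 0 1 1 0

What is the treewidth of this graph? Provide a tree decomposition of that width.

Treewidth 4.
One such decomposition:
Bags: B1 = {0, 2, 3, 4, 8}  B2 = {0, 2, 3, 6, 8}  B3 = {0, 1, 2, 6, 8}  B4 = {0, 2, 4, 7, 8}  B5 = {0, 1, 2, 5, 6}
Tree: B1–B2, B2–B3, B1–B4, B3–B5

The largest bag has 5 vertices, giving width 4; this decomposition certifies tw(G) ≤ 4. Conversely, {0, 1, 2, 6, 8} is a clique of size 5, and the vertices of any clique must share a bag in every tree decomposition; so some bag has ≥ 5 vertices and tw(G) ≥ 4. The upper and lower bounds meet at 4, so that is the treewidth.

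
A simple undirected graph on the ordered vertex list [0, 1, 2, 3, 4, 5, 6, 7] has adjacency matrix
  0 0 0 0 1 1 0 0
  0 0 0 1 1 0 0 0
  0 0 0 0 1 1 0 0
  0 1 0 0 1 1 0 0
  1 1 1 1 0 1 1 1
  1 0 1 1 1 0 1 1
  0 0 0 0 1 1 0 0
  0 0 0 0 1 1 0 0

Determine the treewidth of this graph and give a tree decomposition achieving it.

Treewidth 2.
One such decomposition:
Bags: B1 = {0, 4, 5}  B2 = {4, 5, 6}  B3 = {3, 4, 5}  B4 = {1, 3, 4}  B5 = {4, 5, 7}  B6 = {2, 4, 5}
Tree: B1–B2, B2–B3, B3–B4, B3–B5, B1–B6

Each bag holds 3 vertices, so the decomposition has width 2, which upper-bounds the treewidth. For the lower bound, the 3 vertices {1, 3, 4} are pairwise adjacent, and any tree decomposition puts a clique entirely inside one bag — forcing width ≥ 2. The upper and lower bounds meet at 2, so that is the treewidth.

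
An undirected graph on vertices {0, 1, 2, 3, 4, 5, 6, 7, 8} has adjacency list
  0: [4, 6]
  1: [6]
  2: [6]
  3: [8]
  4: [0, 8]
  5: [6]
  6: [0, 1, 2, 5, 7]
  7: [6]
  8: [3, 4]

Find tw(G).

1

A width-1 tree decomposition is:
Bags: B1 = {0, 6}  B2 = {5, 6}  B3 = {2, 6}  B4 = {0, 4}  B5 = {1, 6}  B6 = {6, 7}  B7 = {4, 8}  B8 = {3, 8}
Tree: B1–B2, B2–B3, B1–B4, B1–B5, B2–B6, B4–B7, B7–B8
Every bag has size at most 2, so the width is 2 − 1 = 1 and tw(G) ≤ 1. G has an edge, so its treewidth is at least 1. Therefore the treewidth is 1.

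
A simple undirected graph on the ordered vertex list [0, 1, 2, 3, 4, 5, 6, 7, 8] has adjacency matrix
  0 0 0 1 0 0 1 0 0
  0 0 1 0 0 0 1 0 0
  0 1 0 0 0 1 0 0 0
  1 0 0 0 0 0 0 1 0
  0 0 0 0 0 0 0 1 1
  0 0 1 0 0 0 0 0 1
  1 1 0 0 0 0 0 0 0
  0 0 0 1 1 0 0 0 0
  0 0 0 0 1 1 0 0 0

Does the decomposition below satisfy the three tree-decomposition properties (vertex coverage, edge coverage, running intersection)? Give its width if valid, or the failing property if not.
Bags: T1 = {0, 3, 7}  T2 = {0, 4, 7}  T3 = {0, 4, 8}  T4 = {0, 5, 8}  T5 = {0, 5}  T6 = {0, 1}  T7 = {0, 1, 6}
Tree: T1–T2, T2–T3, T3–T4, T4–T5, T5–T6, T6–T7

No — vertex 2 appears in no bag.

A tree decomposition must satisfy three properties: every vertex lies in some bag; for every edge, both endpoints lie together in some bag; and for every vertex, the bags containing it form a connected subtree. Here vertex 2 appears in no bag, so the decomposition is invalid.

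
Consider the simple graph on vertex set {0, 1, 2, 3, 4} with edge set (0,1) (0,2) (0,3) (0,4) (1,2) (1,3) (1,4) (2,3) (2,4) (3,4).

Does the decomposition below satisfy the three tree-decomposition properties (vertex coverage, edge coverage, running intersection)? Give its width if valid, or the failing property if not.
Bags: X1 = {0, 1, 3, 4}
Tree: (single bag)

A tree decomposition must satisfy three properties: every vertex lies in some bag; for every edge, both endpoints lie together in some bag; and for every vertex, the bags containing it form a connected subtree. Here vertex 2 appears in no bag, so the decomposition is invalid.

No — vertex 2 appears in no bag.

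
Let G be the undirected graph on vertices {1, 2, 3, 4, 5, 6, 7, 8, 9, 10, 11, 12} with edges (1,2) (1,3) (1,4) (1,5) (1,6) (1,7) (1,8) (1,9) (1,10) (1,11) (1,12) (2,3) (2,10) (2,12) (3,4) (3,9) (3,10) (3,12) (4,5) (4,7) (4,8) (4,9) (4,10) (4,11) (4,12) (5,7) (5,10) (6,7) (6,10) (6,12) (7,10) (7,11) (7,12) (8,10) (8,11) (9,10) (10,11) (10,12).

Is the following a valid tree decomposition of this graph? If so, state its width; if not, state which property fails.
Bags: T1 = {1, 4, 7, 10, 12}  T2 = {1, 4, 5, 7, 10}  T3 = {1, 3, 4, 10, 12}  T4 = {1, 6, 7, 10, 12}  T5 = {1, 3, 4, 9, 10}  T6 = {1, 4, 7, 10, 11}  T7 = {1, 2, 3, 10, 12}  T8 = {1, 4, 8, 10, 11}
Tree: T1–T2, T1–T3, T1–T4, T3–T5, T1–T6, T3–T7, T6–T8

Vertex coverage: the bags together contain {1, 2, 3, 4, 5, 6, 7, 8, 9, 10, 11, 12}, the full vertex set. Edge coverage: each edge of G has both endpoints in at least one bag. Running intersection: for every vertex, the bags containing it form a connected subtree. All three properties hold, so this is a valid tree decomposition of width max|bag| − 1 = 4, and hence tw(G) ≤ 4.

Yes; width 4.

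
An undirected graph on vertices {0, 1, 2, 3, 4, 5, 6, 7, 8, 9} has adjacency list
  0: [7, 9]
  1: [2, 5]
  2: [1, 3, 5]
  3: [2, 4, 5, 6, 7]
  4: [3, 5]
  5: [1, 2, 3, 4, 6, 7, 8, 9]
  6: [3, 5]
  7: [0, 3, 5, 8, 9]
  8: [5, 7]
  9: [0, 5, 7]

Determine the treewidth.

2

A width-2 tree decomposition is:
Bags: B1 = {1, 2, 5}  B2 = {2, 3, 5}  B3 = {3, 5, 6}  B4 = {3, 4, 5}  B5 = {3, 5, 7}  B6 = {5, 7, 8}  B7 = {5, 7, 9}  B8 = {0, 7, 9}
Tree: B1–B2, B2–B3, B3–B4, B4–B5, B5–B6, B5–B7, B7–B8
Each bag holds 3 vertices, so the decomposition has width 2, which upper-bounds the treewidth. For the lower bound, the 3 vertices {0, 7, 9} are pairwise adjacent, and any tree decomposition puts a clique entirely inside one bag — forcing width ≥ 2. Hence tw(G) = 2 exactly.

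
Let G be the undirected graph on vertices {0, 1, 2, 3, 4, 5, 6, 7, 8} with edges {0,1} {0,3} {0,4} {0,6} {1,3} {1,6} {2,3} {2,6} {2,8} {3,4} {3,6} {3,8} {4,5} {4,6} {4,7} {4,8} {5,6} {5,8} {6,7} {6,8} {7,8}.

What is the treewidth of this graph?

3

A width-3 tree decomposition is:
Bags: B1 = {3, 4, 6, 8}  B2 = {4, 6, 7, 8}  B3 = {0, 3, 4, 6}  B4 = {2, 3, 6, 8}  B5 = {0, 1, 3, 6}  B6 = {4, 5, 6, 8}
Tree: B1–B2, B1–B3, B1–B4, B3–B5, B2–B6
Each bag holds 4 vertices, so the decomposition has width 3, which upper-bounds the treewidth. On the other hand G contains the 4-clique {0, 1, 3, 6}. A clique must lie in a single bag of any decomposition, so no decomposition can have width below 3. Combining the bounds, tw(G) = 3.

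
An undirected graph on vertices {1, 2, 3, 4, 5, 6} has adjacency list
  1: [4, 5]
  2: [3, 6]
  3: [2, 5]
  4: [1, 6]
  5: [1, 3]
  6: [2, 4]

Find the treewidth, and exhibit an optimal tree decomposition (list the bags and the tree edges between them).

Every bag has size at most 3, so the width is 3 − 1 = 2 and tw(G) ≤ 2. For the lower bound, G contains the cycle 6–4–1–5–3–2–6, so G is not a forest; only forests have treewidth ≤ 1, hence tw(G) ≥ 2. Therefore the treewidth is 2.

Treewidth 2.
Bags: B1 = {1, 4, 6}  B2 = {1, 5, 6}  B3 = {3, 5, 6}  B4 = {2, 3, 6}
Tree: B1–B2, B2–B3, B3–B4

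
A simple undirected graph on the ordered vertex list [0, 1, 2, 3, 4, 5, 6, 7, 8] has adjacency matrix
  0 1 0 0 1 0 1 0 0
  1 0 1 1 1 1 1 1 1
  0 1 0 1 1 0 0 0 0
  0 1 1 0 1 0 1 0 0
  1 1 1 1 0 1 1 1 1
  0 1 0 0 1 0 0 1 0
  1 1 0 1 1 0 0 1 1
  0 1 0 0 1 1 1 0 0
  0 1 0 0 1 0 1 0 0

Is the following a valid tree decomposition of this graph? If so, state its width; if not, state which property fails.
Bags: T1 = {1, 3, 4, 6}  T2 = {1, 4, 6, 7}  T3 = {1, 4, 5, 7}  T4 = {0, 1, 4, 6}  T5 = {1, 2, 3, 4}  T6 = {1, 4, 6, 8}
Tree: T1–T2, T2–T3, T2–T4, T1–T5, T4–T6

Yes; width 3.

Vertex coverage: the bags together contain {0, 1, 2, 3, 4, 5, 6, 7, 8}, the full vertex set. Edge coverage: each edge of G has both endpoints in at least one bag. Running intersection: for every vertex, the bags containing it form a connected subtree. All three properties hold, so this is a valid tree decomposition of width max|bag| − 1 = 3, and hence tw(G) ≤ 3.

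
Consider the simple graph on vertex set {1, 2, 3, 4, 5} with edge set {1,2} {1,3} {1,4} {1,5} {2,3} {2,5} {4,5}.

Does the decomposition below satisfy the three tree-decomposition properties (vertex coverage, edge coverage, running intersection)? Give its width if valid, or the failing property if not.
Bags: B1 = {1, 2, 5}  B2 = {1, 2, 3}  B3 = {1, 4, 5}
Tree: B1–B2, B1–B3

Yes; width 2.

Every vertex of G appears in some bag (union = {1, 2, 3, 4, 5}); every edge is covered by a bag; and for each vertex v the set of bags containing v is connected in the bag tree. The decomposition is therefore valid. The largest bag has 3 vertices, so the width is 2.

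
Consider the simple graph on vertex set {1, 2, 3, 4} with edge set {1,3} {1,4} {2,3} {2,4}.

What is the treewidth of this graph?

A width-2 tree decomposition is:
Bags: B1 = {1, 2, 4}  B2 = {1, 2, 3}
Tree: B1–B2
The largest bag has 3 vertices, giving width 2; this decomposition certifies tw(G) ≤ 2. Since 2–4–1–3–2 is a cycle in G, G is not acyclic. Forests are exactly the graphs of treewidth ≤ 1, so tw(G) ≥ 2. Hence tw(G) = 2 exactly.

2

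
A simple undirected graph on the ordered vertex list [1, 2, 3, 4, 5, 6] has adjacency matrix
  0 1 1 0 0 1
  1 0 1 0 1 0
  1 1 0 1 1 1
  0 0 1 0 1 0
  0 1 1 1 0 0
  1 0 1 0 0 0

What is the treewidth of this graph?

2

A width-2 tree decomposition is:
Bags: B1 = {3, 4, 5}  B2 = {2, 3, 5}  B3 = {1, 2, 3}  B4 = {1, 3, 6}
Tree: B1–B2, B2–B3, B3–B4
Each bag holds 3 vertices, so the decomposition has width 2, which upper-bounds the treewidth. On the other hand G contains the 3-clique {1, 2, 3}. A clique must lie in a single bag of any decomposition, so no decomposition can have width below 2. Therefore the treewidth is 2.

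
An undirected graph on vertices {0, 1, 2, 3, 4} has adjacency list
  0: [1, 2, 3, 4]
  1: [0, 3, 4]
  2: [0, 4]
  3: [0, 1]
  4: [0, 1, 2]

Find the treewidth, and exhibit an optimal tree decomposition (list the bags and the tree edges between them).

Each bag holds 3 vertices, so the decomposition has width 2, which upper-bounds the treewidth. Conversely, {0, 1, 3} is a clique of size 3, and the vertices of any clique must share a bag in every tree decomposition; so some bag has ≥ 3 vertices and tw(G) ≥ 2. Combining the bounds, tw(G) = 2.

Treewidth 2.
Bags: B1 = {0, 1, 4}  B2 = {0, 2, 4}  B3 = {0, 1, 3}
Tree: B1–B2, B1–B3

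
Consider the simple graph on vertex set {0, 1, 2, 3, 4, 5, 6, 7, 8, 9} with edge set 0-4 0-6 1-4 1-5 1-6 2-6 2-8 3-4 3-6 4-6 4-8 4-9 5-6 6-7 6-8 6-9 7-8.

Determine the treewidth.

A width-2 tree decomposition is:
Bags: B1 = {1, 4, 6}  B2 = {4, 6, 9}  B3 = {0, 4, 6}  B4 = {4, 6, 8}  B5 = {6, 7, 8}  B6 = {3, 4, 6}  B7 = {2, 6, 8}  B8 = {1, 5, 6}
Tree: B1–B2, B2–B3, B3–B4, B4–B5, B4–B6, B5–B7, B1–B8
Every bag has size at most 3, so the width is 3 − 1 = 2 and tw(G) ≤ 2. On the other hand G contains the 3-clique {2, 6, 8}. A clique must lie in a single bag of any decomposition, so no decomposition can have width below 2. Combining the bounds, tw(G) = 2.

2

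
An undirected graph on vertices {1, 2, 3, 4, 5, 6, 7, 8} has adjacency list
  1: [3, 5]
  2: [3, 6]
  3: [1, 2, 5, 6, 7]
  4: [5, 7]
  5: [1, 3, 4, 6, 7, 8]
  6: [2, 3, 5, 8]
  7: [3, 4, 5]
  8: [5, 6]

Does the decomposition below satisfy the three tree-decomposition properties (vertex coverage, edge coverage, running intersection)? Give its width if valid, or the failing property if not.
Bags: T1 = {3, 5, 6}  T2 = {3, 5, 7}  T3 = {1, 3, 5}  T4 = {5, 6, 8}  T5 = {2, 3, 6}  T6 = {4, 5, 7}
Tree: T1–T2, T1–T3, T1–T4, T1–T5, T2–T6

Every vertex of G appears in some bag (union = {1, 2, 3, 4, 5, 6, 7, 8}); every edge is covered by a bag; and for each vertex v the set of bags containing v is connected in the bag tree. The decomposition is therefore valid. The largest bag has 3 vertices, so the width is 2.

Yes; width 2.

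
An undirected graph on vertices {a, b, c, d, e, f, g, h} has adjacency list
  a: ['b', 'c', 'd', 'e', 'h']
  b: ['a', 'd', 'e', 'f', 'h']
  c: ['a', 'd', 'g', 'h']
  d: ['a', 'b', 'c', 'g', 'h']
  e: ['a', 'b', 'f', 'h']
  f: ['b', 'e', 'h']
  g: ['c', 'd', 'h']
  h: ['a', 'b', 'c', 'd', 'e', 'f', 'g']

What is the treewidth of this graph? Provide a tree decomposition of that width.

Treewidth 3.
Bags: B1 = {a, b, e, h}  B2 = {a, b, d, h}  B3 = {b, e, f, h}  B4 = {a, c, d, h}  B5 = {c, d, g, h}
Tree: B1–B2, B1–B3, B2–B4, B4–B5

The largest bag has 4 vertices, giving width 3; this decomposition certifies tw(G) ≤ 3. On the other hand G contains the 4-clique {c, d, g, h}. A clique must lie in a single bag of any decomposition, so no decomposition can have width below 3. Combining the bounds, tw(G) = 3.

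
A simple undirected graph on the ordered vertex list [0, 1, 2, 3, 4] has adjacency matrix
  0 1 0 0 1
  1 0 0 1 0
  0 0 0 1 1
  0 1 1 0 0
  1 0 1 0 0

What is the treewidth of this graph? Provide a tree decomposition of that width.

Each bag holds 3 vertices, so the decomposition has width 2, which upper-bounds the treewidth. The edges 1–3–2–4–0–1 form a cycle, so G is not a tree and its treewidth is at least 2. Hence tw(G) = 2 exactly.

Treewidth 2.
One optimal decomposition is:
Bags: B1 = {1, 2, 3}  B2 = {1, 2, 4}  B3 = {0, 1, 4}
Tree: B1–B2, B2–B3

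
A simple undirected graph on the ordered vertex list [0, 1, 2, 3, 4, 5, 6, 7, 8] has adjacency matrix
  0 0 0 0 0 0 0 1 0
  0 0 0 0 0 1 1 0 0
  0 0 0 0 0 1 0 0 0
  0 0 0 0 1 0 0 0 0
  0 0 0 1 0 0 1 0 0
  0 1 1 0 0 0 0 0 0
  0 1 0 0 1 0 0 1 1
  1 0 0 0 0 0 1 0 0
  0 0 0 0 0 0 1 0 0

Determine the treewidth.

A width-1 tree decomposition is:
Bags: B1 = {4, 6}  B2 = {6, 8}  B3 = {6, 7}  B4 = {1, 6}  B5 = {1, 5}  B6 = {3, 4}  B7 = {2, 5}  B8 = {0, 7}
Tree: B1–B2, B2–B3, B3–B4, B4–B5, B1–B6, B5–B7, B3–B8
Every bag has size at most 2, so the width is 2 − 1 = 1 and tw(G) ≤ 1. G has an edge, so its treewidth is at least 1. Therefore the treewidth is 1.

1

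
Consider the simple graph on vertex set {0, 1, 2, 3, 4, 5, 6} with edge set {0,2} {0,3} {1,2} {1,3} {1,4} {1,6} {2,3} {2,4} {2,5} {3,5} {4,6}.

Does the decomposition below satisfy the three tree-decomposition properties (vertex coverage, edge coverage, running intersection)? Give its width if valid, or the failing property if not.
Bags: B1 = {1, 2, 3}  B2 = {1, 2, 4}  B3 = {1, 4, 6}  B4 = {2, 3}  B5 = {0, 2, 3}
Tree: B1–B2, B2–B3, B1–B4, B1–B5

A tree decomposition must satisfy three properties: every vertex lies in some bag; for every edge, both endpoints lie together in some bag; and for every vertex, the bags containing it form a connected subtree. Here vertex 5 appears in no bag, so the decomposition is invalid.

No — vertex 5 appears in no bag.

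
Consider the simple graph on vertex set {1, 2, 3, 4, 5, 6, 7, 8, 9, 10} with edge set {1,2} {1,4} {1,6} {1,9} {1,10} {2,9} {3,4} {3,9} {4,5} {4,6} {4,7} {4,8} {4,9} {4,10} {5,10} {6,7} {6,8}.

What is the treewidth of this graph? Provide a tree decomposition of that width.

Treewidth 2.
One such decomposition:
Bags: B1 = {3, 4, 9}  B2 = {1, 4, 9}  B3 = {1, 4, 6}  B4 = {4, 6, 7}  B5 = {1, 4, 10}  B6 = {4, 6, 8}  B7 = {4, 5, 10}  B8 = {1, 2, 9}
Tree: B1–B2, B2–B3, B3–B4, B2–B5, B4–B6, B5–B7, B2–B8

Every bag has size at most 3, so the width is 3 − 1 = 2 and tw(G) ≤ 2. For the lower bound, the 3 vertices {1, 2, 9} are pairwise adjacent, and any tree decomposition puts a clique entirely inside one bag — forcing width ≥ 2. The upper and lower bounds meet at 2, so that is the treewidth.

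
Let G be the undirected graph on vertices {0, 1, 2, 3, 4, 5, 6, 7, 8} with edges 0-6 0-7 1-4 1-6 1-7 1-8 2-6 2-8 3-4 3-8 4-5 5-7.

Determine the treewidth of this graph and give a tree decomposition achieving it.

Treewidth 3.
One such decomposition:
Bags: B1 = {0, 4, 5, 7}  B2 = {0, 1, 4, 7}  B3 = {0, 1, 4, 6}  B4 = {1, 3, 4, 6}  B5 = {1, 3, 6, 8}  B6 = {2, 3, 6, 8}
Tree: B1–B2, B2–B3, B3–B4, B4–B5, B5–B6

Every bag has size at most 4, so the width is 4 − 1 = 3 and tw(G) ≤ 3. For the lower bound: the 4 vertex sets {0,5,7}, {4}, {1}, {2,3,6,8} are disjoint, each induces a connected subgraph, and every pair is joined by at least one edge of G. Contracting each set to a single vertex therefore yields K_{4} as a minor, and since treewidth is minor-monotone, tw(G) ≥ tw(K_{4}) = 3. Hence tw(G) = 3 exactly.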